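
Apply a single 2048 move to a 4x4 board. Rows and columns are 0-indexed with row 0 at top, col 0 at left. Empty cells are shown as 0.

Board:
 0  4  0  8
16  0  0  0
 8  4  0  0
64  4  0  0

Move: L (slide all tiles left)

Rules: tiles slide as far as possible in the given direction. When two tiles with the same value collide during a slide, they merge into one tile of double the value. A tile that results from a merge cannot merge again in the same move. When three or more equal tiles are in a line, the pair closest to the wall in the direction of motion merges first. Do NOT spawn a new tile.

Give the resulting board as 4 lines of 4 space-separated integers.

Slide left:
row 0: [0, 4, 0, 8] -> [4, 8, 0, 0]
row 1: [16, 0, 0, 0] -> [16, 0, 0, 0]
row 2: [8, 4, 0, 0] -> [8, 4, 0, 0]
row 3: [64, 4, 0, 0] -> [64, 4, 0, 0]

Answer:  4  8  0  0
16  0  0  0
 8  4  0  0
64  4  0  0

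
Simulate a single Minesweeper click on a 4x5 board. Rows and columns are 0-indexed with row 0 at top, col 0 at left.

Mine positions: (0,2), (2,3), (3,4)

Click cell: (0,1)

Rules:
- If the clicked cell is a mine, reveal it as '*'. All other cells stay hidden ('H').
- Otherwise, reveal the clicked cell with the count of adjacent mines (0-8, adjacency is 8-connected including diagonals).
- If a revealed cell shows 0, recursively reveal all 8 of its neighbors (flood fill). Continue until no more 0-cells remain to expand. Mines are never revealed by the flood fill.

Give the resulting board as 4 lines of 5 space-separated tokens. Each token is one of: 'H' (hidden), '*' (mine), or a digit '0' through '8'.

H 1 H H H
H H H H H
H H H H H
H H H H H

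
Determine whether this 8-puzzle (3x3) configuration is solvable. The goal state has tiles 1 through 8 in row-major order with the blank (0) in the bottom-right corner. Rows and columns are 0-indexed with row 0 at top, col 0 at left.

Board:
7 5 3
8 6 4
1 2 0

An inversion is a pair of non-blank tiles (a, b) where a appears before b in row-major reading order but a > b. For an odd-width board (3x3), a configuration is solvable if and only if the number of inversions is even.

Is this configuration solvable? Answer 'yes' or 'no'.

Inversions (pairs i<j in row-major order where tile[i] > tile[j] > 0): 21
21 is odd, so the puzzle is not solvable.

Answer: no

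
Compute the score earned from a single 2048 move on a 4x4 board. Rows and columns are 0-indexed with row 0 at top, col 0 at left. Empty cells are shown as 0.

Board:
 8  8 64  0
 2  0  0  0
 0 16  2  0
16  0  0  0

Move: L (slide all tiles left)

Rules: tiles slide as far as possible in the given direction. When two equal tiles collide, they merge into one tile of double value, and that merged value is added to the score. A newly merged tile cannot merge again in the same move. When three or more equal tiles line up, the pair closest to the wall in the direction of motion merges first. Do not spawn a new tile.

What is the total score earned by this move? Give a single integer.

Answer: 16

Derivation:
Slide left:
row 0: [8, 8, 64, 0] -> [16, 64, 0, 0]  score +16 (running 16)
row 1: [2, 0, 0, 0] -> [2, 0, 0, 0]  score +0 (running 16)
row 2: [0, 16, 2, 0] -> [16, 2, 0, 0]  score +0 (running 16)
row 3: [16, 0, 0, 0] -> [16, 0, 0, 0]  score +0 (running 16)
Board after move:
16 64  0  0
 2  0  0  0
16  2  0  0
16  0  0  0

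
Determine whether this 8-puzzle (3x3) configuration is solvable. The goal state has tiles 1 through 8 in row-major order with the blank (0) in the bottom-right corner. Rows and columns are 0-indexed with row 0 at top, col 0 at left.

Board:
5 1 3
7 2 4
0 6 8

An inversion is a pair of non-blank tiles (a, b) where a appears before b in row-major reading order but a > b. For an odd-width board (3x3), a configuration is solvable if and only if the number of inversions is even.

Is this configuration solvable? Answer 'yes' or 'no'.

Inversions (pairs i<j in row-major order where tile[i] > tile[j] > 0): 8
8 is even, so the puzzle is solvable.

Answer: yes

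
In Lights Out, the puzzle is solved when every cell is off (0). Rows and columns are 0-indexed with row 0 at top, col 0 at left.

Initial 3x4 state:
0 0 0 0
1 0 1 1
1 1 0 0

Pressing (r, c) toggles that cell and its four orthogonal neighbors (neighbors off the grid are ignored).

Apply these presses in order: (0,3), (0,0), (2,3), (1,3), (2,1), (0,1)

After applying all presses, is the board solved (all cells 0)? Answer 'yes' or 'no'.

Answer: yes

Derivation:
After press 1 at (0,3):
0 0 1 1
1 0 1 0
1 1 0 0

After press 2 at (0,0):
1 1 1 1
0 0 1 0
1 1 0 0

After press 3 at (2,3):
1 1 1 1
0 0 1 1
1 1 1 1

After press 4 at (1,3):
1 1 1 0
0 0 0 0
1 1 1 0

After press 5 at (2,1):
1 1 1 0
0 1 0 0
0 0 0 0

After press 6 at (0,1):
0 0 0 0
0 0 0 0
0 0 0 0

Lights still on: 0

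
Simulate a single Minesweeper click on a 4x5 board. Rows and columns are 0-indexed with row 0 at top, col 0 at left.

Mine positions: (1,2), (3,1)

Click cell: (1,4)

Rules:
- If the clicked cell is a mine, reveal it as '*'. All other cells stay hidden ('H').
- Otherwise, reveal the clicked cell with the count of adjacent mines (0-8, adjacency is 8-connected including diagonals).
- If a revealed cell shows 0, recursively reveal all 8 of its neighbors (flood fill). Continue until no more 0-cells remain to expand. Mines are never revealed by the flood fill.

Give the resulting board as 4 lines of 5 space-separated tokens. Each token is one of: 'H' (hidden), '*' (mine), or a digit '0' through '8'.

H H H 1 0
H H H 1 0
H H 2 1 0
H H 1 0 0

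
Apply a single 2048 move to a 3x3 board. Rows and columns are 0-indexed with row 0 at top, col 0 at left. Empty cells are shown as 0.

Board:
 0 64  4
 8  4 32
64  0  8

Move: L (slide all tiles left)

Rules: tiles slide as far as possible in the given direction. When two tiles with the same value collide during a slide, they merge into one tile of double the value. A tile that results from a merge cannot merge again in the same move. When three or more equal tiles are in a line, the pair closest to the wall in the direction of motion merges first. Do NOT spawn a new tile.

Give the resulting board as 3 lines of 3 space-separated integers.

Answer: 64  4  0
 8  4 32
64  8  0

Derivation:
Slide left:
row 0: [0, 64, 4] -> [64, 4, 0]
row 1: [8, 4, 32] -> [8, 4, 32]
row 2: [64, 0, 8] -> [64, 8, 0]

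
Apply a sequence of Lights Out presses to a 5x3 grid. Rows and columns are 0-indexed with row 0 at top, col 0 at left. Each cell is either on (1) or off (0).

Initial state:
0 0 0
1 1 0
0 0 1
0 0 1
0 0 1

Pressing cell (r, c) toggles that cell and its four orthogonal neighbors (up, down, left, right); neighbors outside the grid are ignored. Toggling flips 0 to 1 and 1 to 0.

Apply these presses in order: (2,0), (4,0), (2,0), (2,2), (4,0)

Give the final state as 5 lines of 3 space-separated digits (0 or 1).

After press 1 at (2,0):
0 0 0
0 1 0
1 1 1
1 0 1
0 0 1

After press 2 at (4,0):
0 0 0
0 1 0
1 1 1
0 0 1
1 1 1

After press 3 at (2,0):
0 0 0
1 1 0
0 0 1
1 0 1
1 1 1

After press 4 at (2,2):
0 0 0
1 1 1
0 1 0
1 0 0
1 1 1

After press 5 at (4,0):
0 0 0
1 1 1
0 1 0
0 0 0
0 0 1

Answer: 0 0 0
1 1 1
0 1 0
0 0 0
0 0 1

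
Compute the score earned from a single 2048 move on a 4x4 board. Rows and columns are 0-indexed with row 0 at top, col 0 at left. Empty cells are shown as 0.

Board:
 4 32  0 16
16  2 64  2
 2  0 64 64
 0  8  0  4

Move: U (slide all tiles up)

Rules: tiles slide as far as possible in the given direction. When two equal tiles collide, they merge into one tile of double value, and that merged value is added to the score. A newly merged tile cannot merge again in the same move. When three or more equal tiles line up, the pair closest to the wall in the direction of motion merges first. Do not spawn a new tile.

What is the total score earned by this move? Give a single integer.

Answer: 128

Derivation:
Slide up:
col 0: [4, 16, 2, 0] -> [4, 16, 2, 0]  score +0 (running 0)
col 1: [32, 2, 0, 8] -> [32, 2, 8, 0]  score +0 (running 0)
col 2: [0, 64, 64, 0] -> [128, 0, 0, 0]  score +128 (running 128)
col 3: [16, 2, 64, 4] -> [16, 2, 64, 4]  score +0 (running 128)
Board after move:
  4  32 128  16
 16   2   0   2
  2   8   0  64
  0   0   0   4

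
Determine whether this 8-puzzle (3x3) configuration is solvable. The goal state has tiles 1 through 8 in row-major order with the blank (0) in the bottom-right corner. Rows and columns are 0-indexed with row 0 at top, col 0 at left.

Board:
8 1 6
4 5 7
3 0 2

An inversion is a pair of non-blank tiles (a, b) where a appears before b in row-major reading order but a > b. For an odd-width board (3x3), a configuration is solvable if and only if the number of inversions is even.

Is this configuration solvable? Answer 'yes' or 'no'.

Answer: yes

Derivation:
Inversions (pairs i<j in row-major order where tile[i] > tile[j] > 0): 18
18 is even, so the puzzle is solvable.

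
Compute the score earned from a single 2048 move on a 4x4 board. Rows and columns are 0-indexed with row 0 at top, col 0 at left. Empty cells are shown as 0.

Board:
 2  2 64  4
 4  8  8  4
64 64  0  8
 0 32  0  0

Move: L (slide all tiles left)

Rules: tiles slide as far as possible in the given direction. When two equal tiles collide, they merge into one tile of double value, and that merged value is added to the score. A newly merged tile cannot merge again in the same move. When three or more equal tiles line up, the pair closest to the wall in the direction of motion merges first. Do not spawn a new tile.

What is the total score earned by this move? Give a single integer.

Slide left:
row 0: [2, 2, 64, 4] -> [4, 64, 4, 0]  score +4 (running 4)
row 1: [4, 8, 8, 4] -> [4, 16, 4, 0]  score +16 (running 20)
row 2: [64, 64, 0, 8] -> [128, 8, 0, 0]  score +128 (running 148)
row 3: [0, 32, 0, 0] -> [32, 0, 0, 0]  score +0 (running 148)
Board after move:
  4  64   4   0
  4  16   4   0
128   8   0   0
 32   0   0   0

Answer: 148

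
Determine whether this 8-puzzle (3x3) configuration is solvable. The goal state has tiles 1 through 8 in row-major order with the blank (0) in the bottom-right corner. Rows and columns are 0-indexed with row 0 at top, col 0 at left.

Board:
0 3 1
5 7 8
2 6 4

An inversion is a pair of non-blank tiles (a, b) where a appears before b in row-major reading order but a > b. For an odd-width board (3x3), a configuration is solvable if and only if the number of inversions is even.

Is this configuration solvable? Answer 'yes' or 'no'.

Answer: no

Derivation:
Inversions (pairs i<j in row-major order where tile[i] > tile[j] > 0): 11
11 is odd, so the puzzle is not solvable.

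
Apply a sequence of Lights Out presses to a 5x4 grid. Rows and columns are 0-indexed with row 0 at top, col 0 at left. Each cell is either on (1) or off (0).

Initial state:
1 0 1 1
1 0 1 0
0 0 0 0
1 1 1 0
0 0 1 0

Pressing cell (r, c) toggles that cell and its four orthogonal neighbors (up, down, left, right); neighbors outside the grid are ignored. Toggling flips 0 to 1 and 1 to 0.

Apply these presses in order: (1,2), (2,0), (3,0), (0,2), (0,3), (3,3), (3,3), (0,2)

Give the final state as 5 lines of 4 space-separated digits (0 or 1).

After press 1 at (1,2):
1 0 0 1
1 1 0 1
0 0 1 0
1 1 1 0
0 0 1 0

After press 2 at (2,0):
1 0 0 1
0 1 0 1
1 1 1 0
0 1 1 0
0 0 1 0

After press 3 at (3,0):
1 0 0 1
0 1 0 1
0 1 1 0
1 0 1 0
1 0 1 0

After press 4 at (0,2):
1 1 1 0
0 1 1 1
0 1 1 0
1 0 1 0
1 0 1 0

After press 5 at (0,3):
1 1 0 1
0 1 1 0
0 1 1 0
1 0 1 0
1 0 1 0

After press 6 at (3,3):
1 1 0 1
0 1 1 0
0 1 1 1
1 0 0 1
1 0 1 1

After press 7 at (3,3):
1 1 0 1
0 1 1 0
0 1 1 0
1 0 1 0
1 0 1 0

After press 8 at (0,2):
1 0 1 0
0 1 0 0
0 1 1 0
1 0 1 0
1 0 1 0

Answer: 1 0 1 0
0 1 0 0
0 1 1 0
1 0 1 0
1 0 1 0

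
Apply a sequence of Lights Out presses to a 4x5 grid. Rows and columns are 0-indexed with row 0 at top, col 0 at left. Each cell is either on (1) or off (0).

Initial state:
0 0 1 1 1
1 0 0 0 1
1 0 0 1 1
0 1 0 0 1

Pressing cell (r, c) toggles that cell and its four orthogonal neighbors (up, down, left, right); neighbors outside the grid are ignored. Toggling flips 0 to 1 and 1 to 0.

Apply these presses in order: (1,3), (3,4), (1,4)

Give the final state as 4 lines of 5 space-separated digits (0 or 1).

After press 1 at (1,3):
0 0 1 0 1
1 0 1 1 0
1 0 0 0 1
0 1 0 0 1

After press 2 at (3,4):
0 0 1 0 1
1 0 1 1 0
1 0 0 0 0
0 1 0 1 0

After press 3 at (1,4):
0 0 1 0 0
1 0 1 0 1
1 0 0 0 1
0 1 0 1 0

Answer: 0 0 1 0 0
1 0 1 0 1
1 0 0 0 1
0 1 0 1 0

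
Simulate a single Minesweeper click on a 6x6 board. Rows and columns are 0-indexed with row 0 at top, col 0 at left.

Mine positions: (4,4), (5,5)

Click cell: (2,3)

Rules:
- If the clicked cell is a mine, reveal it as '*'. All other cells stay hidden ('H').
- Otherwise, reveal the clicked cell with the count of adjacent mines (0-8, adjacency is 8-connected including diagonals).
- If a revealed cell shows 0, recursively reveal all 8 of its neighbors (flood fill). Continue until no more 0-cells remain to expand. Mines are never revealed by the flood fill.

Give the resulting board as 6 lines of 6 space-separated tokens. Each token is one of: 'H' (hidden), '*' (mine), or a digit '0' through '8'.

0 0 0 0 0 0
0 0 0 0 0 0
0 0 0 0 0 0
0 0 0 1 1 1
0 0 0 1 H H
0 0 0 1 H H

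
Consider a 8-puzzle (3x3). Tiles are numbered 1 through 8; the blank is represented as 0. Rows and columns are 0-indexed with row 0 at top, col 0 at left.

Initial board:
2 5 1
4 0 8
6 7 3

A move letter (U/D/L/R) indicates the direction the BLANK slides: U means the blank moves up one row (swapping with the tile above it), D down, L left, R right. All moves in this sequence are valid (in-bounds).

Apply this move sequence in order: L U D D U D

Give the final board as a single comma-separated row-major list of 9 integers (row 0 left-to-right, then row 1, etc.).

After move 1 (L):
2 5 1
0 4 8
6 7 3

After move 2 (U):
0 5 1
2 4 8
6 7 3

After move 3 (D):
2 5 1
0 4 8
6 7 3

After move 4 (D):
2 5 1
6 4 8
0 7 3

After move 5 (U):
2 5 1
0 4 8
6 7 3

After move 6 (D):
2 5 1
6 4 8
0 7 3

Answer: 2, 5, 1, 6, 4, 8, 0, 7, 3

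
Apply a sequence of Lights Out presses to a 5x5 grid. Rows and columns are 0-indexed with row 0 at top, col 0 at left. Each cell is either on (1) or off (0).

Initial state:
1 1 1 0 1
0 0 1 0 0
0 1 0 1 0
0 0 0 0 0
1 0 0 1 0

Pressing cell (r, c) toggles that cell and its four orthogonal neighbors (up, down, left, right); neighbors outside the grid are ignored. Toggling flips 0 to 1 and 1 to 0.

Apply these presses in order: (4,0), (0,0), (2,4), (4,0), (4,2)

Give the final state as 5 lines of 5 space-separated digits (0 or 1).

Answer: 0 0 1 0 1
1 0 1 0 1
0 1 0 0 1
0 0 1 0 1
1 1 1 0 0

Derivation:
After press 1 at (4,0):
1 1 1 0 1
0 0 1 0 0
0 1 0 1 0
1 0 0 0 0
0 1 0 1 0

After press 2 at (0,0):
0 0 1 0 1
1 0 1 0 0
0 1 0 1 0
1 0 0 0 0
0 1 0 1 0

After press 3 at (2,4):
0 0 1 0 1
1 0 1 0 1
0 1 0 0 1
1 0 0 0 1
0 1 0 1 0

After press 4 at (4,0):
0 0 1 0 1
1 0 1 0 1
0 1 0 0 1
0 0 0 0 1
1 0 0 1 0

After press 5 at (4,2):
0 0 1 0 1
1 0 1 0 1
0 1 0 0 1
0 0 1 0 1
1 1 1 0 0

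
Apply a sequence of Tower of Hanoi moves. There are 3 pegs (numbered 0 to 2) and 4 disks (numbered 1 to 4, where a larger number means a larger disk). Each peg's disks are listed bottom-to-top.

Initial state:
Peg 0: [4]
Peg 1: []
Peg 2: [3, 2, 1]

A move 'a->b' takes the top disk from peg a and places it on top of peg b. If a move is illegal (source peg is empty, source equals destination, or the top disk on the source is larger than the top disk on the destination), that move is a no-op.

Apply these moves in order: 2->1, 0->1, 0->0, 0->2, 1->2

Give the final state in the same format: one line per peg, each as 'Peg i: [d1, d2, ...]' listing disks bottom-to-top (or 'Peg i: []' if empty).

Answer: Peg 0: [4]
Peg 1: []
Peg 2: [3, 2, 1]

Derivation:
After move 1 (2->1):
Peg 0: [4]
Peg 1: [1]
Peg 2: [3, 2]

After move 2 (0->1):
Peg 0: [4]
Peg 1: [1]
Peg 2: [3, 2]

After move 3 (0->0):
Peg 0: [4]
Peg 1: [1]
Peg 2: [3, 2]

After move 4 (0->2):
Peg 0: [4]
Peg 1: [1]
Peg 2: [3, 2]

After move 5 (1->2):
Peg 0: [4]
Peg 1: []
Peg 2: [3, 2, 1]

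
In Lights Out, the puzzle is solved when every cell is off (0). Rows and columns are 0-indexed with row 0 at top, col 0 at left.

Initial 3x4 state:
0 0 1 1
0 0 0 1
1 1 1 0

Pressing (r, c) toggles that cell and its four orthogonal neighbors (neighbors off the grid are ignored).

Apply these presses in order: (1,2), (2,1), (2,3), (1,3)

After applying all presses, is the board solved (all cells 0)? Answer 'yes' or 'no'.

Answer: yes

Derivation:
After press 1 at (1,2):
0 0 0 1
0 1 1 0
1 1 0 0

After press 2 at (2,1):
0 0 0 1
0 0 1 0
0 0 1 0

After press 3 at (2,3):
0 0 0 1
0 0 1 1
0 0 0 1

After press 4 at (1,3):
0 0 0 0
0 0 0 0
0 0 0 0

Lights still on: 0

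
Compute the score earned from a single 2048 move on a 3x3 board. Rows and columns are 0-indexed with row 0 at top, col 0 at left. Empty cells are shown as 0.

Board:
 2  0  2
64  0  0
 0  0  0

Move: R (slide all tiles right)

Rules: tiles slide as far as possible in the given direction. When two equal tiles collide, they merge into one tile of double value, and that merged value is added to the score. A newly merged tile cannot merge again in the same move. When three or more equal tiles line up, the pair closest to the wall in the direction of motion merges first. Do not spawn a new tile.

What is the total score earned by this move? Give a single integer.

Answer: 4

Derivation:
Slide right:
row 0: [2, 0, 2] -> [0, 0, 4]  score +4 (running 4)
row 1: [64, 0, 0] -> [0, 0, 64]  score +0 (running 4)
row 2: [0, 0, 0] -> [0, 0, 0]  score +0 (running 4)
Board after move:
 0  0  4
 0  0 64
 0  0  0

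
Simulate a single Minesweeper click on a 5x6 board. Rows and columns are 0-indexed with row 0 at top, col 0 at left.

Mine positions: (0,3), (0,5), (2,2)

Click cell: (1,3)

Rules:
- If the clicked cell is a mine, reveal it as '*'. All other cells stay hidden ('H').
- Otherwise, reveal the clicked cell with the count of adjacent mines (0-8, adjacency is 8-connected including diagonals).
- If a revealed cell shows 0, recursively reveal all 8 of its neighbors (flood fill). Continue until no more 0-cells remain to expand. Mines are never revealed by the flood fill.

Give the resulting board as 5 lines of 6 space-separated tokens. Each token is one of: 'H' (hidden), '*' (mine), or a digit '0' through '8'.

H H H H H H
H H H 2 H H
H H H H H H
H H H H H H
H H H H H H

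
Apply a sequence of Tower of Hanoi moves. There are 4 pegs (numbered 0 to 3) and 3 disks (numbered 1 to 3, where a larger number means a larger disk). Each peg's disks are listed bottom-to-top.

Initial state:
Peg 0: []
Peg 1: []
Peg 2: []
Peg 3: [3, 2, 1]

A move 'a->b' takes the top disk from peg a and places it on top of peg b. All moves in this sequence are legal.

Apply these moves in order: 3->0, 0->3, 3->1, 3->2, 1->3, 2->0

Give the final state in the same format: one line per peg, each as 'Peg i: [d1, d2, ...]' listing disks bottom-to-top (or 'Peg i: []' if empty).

After move 1 (3->0):
Peg 0: [1]
Peg 1: []
Peg 2: []
Peg 3: [3, 2]

After move 2 (0->3):
Peg 0: []
Peg 1: []
Peg 2: []
Peg 3: [3, 2, 1]

After move 3 (3->1):
Peg 0: []
Peg 1: [1]
Peg 2: []
Peg 3: [3, 2]

After move 4 (3->2):
Peg 0: []
Peg 1: [1]
Peg 2: [2]
Peg 3: [3]

After move 5 (1->3):
Peg 0: []
Peg 1: []
Peg 2: [2]
Peg 3: [3, 1]

After move 6 (2->0):
Peg 0: [2]
Peg 1: []
Peg 2: []
Peg 3: [3, 1]

Answer: Peg 0: [2]
Peg 1: []
Peg 2: []
Peg 3: [3, 1]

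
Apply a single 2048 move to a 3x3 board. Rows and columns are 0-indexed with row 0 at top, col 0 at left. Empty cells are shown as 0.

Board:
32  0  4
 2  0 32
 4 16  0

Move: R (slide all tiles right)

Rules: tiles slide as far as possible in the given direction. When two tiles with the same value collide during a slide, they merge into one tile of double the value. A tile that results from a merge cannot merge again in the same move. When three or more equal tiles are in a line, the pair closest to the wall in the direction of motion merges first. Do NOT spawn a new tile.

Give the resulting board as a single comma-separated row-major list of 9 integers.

Answer: 0, 32, 4, 0, 2, 32, 0, 4, 16

Derivation:
Slide right:
row 0: [32, 0, 4] -> [0, 32, 4]
row 1: [2, 0, 32] -> [0, 2, 32]
row 2: [4, 16, 0] -> [0, 4, 16]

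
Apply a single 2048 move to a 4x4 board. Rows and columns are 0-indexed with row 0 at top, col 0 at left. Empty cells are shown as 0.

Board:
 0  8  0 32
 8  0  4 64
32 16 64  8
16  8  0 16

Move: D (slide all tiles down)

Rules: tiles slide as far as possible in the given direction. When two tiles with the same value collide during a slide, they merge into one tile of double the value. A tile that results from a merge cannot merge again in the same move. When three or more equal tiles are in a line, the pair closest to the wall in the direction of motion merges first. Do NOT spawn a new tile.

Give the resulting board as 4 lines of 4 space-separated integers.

Answer:  0  0  0 32
 8  8  0 64
32 16  4  8
16  8 64 16

Derivation:
Slide down:
col 0: [0, 8, 32, 16] -> [0, 8, 32, 16]
col 1: [8, 0, 16, 8] -> [0, 8, 16, 8]
col 2: [0, 4, 64, 0] -> [0, 0, 4, 64]
col 3: [32, 64, 8, 16] -> [32, 64, 8, 16]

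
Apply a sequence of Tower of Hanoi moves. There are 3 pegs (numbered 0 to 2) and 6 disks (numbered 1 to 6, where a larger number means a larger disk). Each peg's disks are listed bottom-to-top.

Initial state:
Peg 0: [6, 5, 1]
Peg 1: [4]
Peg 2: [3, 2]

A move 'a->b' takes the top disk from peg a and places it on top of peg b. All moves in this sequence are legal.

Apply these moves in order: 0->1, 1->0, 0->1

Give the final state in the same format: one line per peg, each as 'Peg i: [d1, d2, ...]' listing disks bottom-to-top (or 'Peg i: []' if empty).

Answer: Peg 0: [6, 5]
Peg 1: [4, 1]
Peg 2: [3, 2]

Derivation:
After move 1 (0->1):
Peg 0: [6, 5]
Peg 1: [4, 1]
Peg 2: [3, 2]

After move 2 (1->0):
Peg 0: [6, 5, 1]
Peg 1: [4]
Peg 2: [3, 2]

After move 3 (0->1):
Peg 0: [6, 5]
Peg 1: [4, 1]
Peg 2: [3, 2]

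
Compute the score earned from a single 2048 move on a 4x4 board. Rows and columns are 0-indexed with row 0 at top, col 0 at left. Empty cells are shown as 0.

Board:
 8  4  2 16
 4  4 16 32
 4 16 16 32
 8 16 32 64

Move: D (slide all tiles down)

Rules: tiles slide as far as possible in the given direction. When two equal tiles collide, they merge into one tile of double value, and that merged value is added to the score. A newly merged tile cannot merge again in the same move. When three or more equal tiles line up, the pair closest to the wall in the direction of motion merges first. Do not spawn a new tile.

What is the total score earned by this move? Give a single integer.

Slide down:
col 0: [8, 4, 4, 8] -> [0, 8, 8, 8]  score +8 (running 8)
col 1: [4, 4, 16, 16] -> [0, 0, 8, 32]  score +40 (running 48)
col 2: [2, 16, 16, 32] -> [0, 2, 32, 32]  score +32 (running 80)
col 3: [16, 32, 32, 64] -> [0, 16, 64, 64]  score +64 (running 144)
Board after move:
 0  0  0  0
 8  0  2 16
 8  8 32 64
 8 32 32 64

Answer: 144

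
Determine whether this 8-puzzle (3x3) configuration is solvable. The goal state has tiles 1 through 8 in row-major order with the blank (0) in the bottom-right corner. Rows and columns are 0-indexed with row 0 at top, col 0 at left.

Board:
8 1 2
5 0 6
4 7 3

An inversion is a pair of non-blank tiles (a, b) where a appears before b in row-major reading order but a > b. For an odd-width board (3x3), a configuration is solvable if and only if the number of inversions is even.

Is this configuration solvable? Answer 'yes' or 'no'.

Inversions (pairs i<j in row-major order where tile[i] > tile[j] > 0): 13
13 is odd, so the puzzle is not solvable.

Answer: no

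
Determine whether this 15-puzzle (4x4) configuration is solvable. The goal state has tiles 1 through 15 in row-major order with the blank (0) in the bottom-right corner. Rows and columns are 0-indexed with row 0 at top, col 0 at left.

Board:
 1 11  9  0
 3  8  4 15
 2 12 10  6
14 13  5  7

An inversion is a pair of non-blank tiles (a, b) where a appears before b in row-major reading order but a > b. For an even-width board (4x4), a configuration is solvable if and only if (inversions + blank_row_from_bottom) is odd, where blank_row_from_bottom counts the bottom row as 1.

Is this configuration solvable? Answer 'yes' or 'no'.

Answer: no

Derivation:
Inversions: 44
Blank is in row 0 (0-indexed from top), which is row 4 counting from the bottom (bottom = 1).
44 + 4 = 48, which is even, so the puzzle is not solvable.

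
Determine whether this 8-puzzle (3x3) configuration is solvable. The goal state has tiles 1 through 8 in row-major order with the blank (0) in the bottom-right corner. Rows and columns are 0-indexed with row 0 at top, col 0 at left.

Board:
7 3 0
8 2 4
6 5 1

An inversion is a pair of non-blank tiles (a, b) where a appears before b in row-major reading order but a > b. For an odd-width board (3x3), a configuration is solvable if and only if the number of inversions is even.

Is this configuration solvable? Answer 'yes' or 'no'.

Answer: yes

Derivation:
Inversions (pairs i<j in row-major order where tile[i] > tile[j] > 0): 18
18 is even, so the puzzle is solvable.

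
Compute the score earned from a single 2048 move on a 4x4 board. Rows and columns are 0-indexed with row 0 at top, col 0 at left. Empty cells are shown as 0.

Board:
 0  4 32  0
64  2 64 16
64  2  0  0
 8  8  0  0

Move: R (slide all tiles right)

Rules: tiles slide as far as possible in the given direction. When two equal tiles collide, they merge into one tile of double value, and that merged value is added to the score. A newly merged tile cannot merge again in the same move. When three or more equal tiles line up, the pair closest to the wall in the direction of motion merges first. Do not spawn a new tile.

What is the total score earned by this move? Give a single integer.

Answer: 16

Derivation:
Slide right:
row 0: [0, 4, 32, 0] -> [0, 0, 4, 32]  score +0 (running 0)
row 1: [64, 2, 64, 16] -> [64, 2, 64, 16]  score +0 (running 0)
row 2: [64, 2, 0, 0] -> [0, 0, 64, 2]  score +0 (running 0)
row 3: [8, 8, 0, 0] -> [0, 0, 0, 16]  score +16 (running 16)
Board after move:
 0  0  4 32
64  2 64 16
 0  0 64  2
 0  0  0 16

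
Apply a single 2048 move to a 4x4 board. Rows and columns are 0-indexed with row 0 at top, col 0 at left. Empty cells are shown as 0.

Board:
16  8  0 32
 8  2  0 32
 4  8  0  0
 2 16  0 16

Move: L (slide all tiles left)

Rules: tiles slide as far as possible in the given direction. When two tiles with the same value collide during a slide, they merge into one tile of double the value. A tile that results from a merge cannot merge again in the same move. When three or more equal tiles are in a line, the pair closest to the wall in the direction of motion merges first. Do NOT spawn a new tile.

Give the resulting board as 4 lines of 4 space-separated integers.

Answer: 16  8 32  0
 8  2 32  0
 4  8  0  0
 2 32  0  0

Derivation:
Slide left:
row 0: [16, 8, 0, 32] -> [16, 8, 32, 0]
row 1: [8, 2, 0, 32] -> [8, 2, 32, 0]
row 2: [4, 8, 0, 0] -> [4, 8, 0, 0]
row 3: [2, 16, 0, 16] -> [2, 32, 0, 0]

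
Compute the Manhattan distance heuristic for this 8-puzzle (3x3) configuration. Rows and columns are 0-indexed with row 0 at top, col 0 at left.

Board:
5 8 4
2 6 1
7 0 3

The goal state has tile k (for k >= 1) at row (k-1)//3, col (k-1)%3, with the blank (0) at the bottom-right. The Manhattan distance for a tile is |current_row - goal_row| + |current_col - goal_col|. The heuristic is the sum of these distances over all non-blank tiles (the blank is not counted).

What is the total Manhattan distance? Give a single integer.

Answer: 15

Derivation:
Tile 5: at (0,0), goal (1,1), distance |0-1|+|0-1| = 2
Tile 8: at (0,1), goal (2,1), distance |0-2|+|1-1| = 2
Tile 4: at (0,2), goal (1,0), distance |0-1|+|2-0| = 3
Tile 2: at (1,0), goal (0,1), distance |1-0|+|0-1| = 2
Tile 6: at (1,1), goal (1,2), distance |1-1|+|1-2| = 1
Tile 1: at (1,2), goal (0,0), distance |1-0|+|2-0| = 3
Tile 7: at (2,0), goal (2,0), distance |2-2|+|0-0| = 0
Tile 3: at (2,2), goal (0,2), distance |2-0|+|2-2| = 2
Sum: 2 + 2 + 3 + 2 + 1 + 3 + 0 + 2 = 15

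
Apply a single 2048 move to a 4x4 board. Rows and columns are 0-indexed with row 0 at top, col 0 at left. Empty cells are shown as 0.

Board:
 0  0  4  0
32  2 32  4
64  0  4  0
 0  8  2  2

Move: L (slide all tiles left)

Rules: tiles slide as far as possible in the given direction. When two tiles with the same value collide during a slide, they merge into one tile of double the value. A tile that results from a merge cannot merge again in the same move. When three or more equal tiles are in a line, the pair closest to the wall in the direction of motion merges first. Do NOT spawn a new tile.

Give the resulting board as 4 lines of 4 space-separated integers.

Slide left:
row 0: [0, 0, 4, 0] -> [4, 0, 0, 0]
row 1: [32, 2, 32, 4] -> [32, 2, 32, 4]
row 2: [64, 0, 4, 0] -> [64, 4, 0, 0]
row 3: [0, 8, 2, 2] -> [8, 4, 0, 0]

Answer:  4  0  0  0
32  2 32  4
64  4  0  0
 8  4  0  0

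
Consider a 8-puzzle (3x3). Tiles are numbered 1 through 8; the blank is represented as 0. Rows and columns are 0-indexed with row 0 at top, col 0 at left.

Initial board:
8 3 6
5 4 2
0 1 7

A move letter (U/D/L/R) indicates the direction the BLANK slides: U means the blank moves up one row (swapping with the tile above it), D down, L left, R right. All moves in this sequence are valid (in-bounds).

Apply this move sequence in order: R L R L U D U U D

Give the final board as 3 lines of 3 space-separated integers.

Answer: 8 3 6
0 4 2
5 1 7

Derivation:
After move 1 (R):
8 3 6
5 4 2
1 0 7

After move 2 (L):
8 3 6
5 4 2
0 1 7

After move 3 (R):
8 3 6
5 4 2
1 0 7

After move 4 (L):
8 3 6
5 4 2
0 1 7

After move 5 (U):
8 3 6
0 4 2
5 1 7

After move 6 (D):
8 3 6
5 4 2
0 1 7

After move 7 (U):
8 3 6
0 4 2
5 1 7

After move 8 (U):
0 3 6
8 4 2
5 1 7

After move 9 (D):
8 3 6
0 4 2
5 1 7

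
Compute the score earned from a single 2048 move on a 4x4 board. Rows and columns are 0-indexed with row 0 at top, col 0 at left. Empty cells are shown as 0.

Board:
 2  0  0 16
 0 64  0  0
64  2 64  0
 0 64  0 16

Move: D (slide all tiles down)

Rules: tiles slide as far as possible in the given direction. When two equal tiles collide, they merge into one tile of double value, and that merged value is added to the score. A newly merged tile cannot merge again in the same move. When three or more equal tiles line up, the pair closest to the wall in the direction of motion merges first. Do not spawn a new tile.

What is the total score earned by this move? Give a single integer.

Slide down:
col 0: [2, 0, 64, 0] -> [0, 0, 2, 64]  score +0 (running 0)
col 1: [0, 64, 2, 64] -> [0, 64, 2, 64]  score +0 (running 0)
col 2: [0, 0, 64, 0] -> [0, 0, 0, 64]  score +0 (running 0)
col 3: [16, 0, 0, 16] -> [0, 0, 0, 32]  score +32 (running 32)
Board after move:
 0  0  0  0
 0 64  0  0
 2  2  0  0
64 64 64 32

Answer: 32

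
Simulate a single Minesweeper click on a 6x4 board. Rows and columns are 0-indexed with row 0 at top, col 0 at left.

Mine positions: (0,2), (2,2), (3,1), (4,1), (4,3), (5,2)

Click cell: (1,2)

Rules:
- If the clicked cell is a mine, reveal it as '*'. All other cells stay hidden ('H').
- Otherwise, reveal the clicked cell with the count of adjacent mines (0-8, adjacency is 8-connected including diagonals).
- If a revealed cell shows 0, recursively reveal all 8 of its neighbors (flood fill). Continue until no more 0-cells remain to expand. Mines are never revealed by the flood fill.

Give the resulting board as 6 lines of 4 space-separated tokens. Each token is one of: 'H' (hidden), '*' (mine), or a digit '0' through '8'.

H H H H
H H 2 H
H H H H
H H H H
H H H H
H H H H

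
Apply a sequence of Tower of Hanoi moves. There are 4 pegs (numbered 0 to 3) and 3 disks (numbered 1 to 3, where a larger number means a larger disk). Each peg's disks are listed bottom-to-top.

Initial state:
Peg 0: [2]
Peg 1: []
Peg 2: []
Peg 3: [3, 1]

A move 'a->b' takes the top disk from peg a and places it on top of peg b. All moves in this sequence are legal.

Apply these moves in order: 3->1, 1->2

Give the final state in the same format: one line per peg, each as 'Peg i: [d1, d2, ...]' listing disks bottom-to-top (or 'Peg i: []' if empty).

Answer: Peg 0: [2]
Peg 1: []
Peg 2: [1]
Peg 3: [3]

Derivation:
After move 1 (3->1):
Peg 0: [2]
Peg 1: [1]
Peg 2: []
Peg 3: [3]

After move 2 (1->2):
Peg 0: [2]
Peg 1: []
Peg 2: [1]
Peg 3: [3]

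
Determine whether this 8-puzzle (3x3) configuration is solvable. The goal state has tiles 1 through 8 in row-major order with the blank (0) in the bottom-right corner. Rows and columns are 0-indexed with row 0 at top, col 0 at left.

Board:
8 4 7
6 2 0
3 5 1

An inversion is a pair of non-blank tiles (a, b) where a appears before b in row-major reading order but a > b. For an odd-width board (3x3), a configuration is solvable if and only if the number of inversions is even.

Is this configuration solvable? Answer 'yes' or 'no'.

Answer: yes

Derivation:
Inversions (pairs i<j in row-major order where tile[i] > tile[j] > 0): 22
22 is even, so the puzzle is solvable.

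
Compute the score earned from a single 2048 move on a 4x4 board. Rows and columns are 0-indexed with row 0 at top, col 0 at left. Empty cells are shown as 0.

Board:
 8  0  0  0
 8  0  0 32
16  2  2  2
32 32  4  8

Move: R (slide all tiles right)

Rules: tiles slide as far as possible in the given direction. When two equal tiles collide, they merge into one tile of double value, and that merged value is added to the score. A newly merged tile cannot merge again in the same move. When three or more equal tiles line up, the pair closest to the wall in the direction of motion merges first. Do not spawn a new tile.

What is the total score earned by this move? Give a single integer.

Answer: 68

Derivation:
Slide right:
row 0: [8, 0, 0, 0] -> [0, 0, 0, 8]  score +0 (running 0)
row 1: [8, 0, 0, 32] -> [0, 0, 8, 32]  score +0 (running 0)
row 2: [16, 2, 2, 2] -> [0, 16, 2, 4]  score +4 (running 4)
row 3: [32, 32, 4, 8] -> [0, 64, 4, 8]  score +64 (running 68)
Board after move:
 0  0  0  8
 0  0  8 32
 0 16  2  4
 0 64  4  8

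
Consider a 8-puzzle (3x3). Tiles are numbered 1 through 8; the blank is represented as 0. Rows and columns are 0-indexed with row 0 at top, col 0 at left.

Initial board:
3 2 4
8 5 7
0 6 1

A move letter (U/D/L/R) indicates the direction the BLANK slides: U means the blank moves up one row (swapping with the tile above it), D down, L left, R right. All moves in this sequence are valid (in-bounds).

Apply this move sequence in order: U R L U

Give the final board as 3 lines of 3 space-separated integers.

After move 1 (U):
3 2 4
0 5 7
8 6 1

After move 2 (R):
3 2 4
5 0 7
8 6 1

After move 3 (L):
3 2 4
0 5 7
8 6 1

After move 4 (U):
0 2 4
3 5 7
8 6 1

Answer: 0 2 4
3 5 7
8 6 1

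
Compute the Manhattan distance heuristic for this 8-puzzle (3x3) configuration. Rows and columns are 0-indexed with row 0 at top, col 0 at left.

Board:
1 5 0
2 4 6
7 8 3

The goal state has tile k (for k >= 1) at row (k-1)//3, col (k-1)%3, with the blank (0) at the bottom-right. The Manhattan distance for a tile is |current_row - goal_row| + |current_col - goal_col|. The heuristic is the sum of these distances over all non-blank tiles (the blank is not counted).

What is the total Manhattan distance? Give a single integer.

Tile 1: at (0,0), goal (0,0), distance |0-0|+|0-0| = 0
Tile 5: at (0,1), goal (1,1), distance |0-1|+|1-1| = 1
Tile 2: at (1,0), goal (0,1), distance |1-0|+|0-1| = 2
Tile 4: at (1,1), goal (1,0), distance |1-1|+|1-0| = 1
Tile 6: at (1,2), goal (1,2), distance |1-1|+|2-2| = 0
Tile 7: at (2,0), goal (2,0), distance |2-2|+|0-0| = 0
Tile 8: at (2,1), goal (2,1), distance |2-2|+|1-1| = 0
Tile 3: at (2,2), goal (0,2), distance |2-0|+|2-2| = 2
Sum: 0 + 1 + 2 + 1 + 0 + 0 + 0 + 2 = 6

Answer: 6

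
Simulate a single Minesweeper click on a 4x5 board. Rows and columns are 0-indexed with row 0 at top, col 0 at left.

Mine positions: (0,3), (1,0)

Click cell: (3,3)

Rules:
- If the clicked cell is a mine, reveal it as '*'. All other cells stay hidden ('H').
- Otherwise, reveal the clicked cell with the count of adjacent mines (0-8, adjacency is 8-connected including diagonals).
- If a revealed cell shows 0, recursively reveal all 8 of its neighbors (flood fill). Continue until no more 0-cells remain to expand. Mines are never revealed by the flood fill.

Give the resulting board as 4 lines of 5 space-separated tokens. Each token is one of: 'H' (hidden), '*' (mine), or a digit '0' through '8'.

H H H H H
H 1 1 1 1
1 1 0 0 0
0 0 0 0 0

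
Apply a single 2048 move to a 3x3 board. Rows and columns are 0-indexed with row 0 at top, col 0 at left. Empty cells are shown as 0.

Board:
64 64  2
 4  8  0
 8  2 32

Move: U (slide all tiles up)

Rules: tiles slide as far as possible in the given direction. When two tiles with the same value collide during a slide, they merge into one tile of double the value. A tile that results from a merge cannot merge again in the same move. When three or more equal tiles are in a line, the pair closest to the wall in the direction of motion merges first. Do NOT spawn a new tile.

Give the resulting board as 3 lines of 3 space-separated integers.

Answer: 64 64  2
 4  8 32
 8  2  0

Derivation:
Slide up:
col 0: [64, 4, 8] -> [64, 4, 8]
col 1: [64, 8, 2] -> [64, 8, 2]
col 2: [2, 0, 32] -> [2, 32, 0]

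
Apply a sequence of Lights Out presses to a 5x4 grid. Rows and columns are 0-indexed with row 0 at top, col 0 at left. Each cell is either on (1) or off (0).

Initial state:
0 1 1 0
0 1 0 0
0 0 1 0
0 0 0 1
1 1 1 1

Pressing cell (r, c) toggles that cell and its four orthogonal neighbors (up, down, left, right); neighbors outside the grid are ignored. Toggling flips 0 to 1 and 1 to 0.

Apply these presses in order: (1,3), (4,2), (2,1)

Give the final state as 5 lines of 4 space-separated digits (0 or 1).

After press 1 at (1,3):
0 1 1 1
0 1 1 1
0 0 1 1
0 0 0 1
1 1 1 1

After press 2 at (4,2):
0 1 1 1
0 1 1 1
0 0 1 1
0 0 1 1
1 0 0 0

After press 3 at (2,1):
0 1 1 1
0 0 1 1
1 1 0 1
0 1 1 1
1 0 0 0

Answer: 0 1 1 1
0 0 1 1
1 1 0 1
0 1 1 1
1 0 0 0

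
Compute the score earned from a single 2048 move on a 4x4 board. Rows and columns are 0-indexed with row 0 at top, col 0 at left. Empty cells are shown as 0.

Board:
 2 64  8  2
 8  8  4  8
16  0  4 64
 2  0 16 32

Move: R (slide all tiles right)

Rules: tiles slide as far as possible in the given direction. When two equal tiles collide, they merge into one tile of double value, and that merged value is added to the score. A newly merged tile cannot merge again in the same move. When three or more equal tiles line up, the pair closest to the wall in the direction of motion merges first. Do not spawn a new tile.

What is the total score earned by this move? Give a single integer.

Answer: 16

Derivation:
Slide right:
row 0: [2, 64, 8, 2] -> [2, 64, 8, 2]  score +0 (running 0)
row 1: [8, 8, 4, 8] -> [0, 16, 4, 8]  score +16 (running 16)
row 2: [16, 0, 4, 64] -> [0, 16, 4, 64]  score +0 (running 16)
row 3: [2, 0, 16, 32] -> [0, 2, 16, 32]  score +0 (running 16)
Board after move:
 2 64  8  2
 0 16  4  8
 0 16  4 64
 0  2 16 32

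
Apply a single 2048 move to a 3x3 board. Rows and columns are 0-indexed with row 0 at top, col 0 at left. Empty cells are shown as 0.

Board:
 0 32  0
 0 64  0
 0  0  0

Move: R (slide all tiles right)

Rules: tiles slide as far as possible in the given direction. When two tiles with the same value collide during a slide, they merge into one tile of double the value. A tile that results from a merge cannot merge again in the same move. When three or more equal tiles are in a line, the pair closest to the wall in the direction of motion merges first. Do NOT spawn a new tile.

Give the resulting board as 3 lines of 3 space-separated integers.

Slide right:
row 0: [0, 32, 0] -> [0, 0, 32]
row 1: [0, 64, 0] -> [0, 0, 64]
row 2: [0, 0, 0] -> [0, 0, 0]

Answer:  0  0 32
 0  0 64
 0  0  0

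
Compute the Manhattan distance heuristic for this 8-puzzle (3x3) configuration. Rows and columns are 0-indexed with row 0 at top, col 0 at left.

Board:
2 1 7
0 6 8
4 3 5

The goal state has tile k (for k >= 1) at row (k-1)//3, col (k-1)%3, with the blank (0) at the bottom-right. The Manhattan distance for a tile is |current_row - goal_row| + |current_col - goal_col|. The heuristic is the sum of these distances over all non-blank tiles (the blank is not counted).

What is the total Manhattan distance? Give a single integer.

Answer: 15

Derivation:
Tile 2: (0,0)->(0,1) = 1
Tile 1: (0,1)->(0,0) = 1
Tile 7: (0,2)->(2,0) = 4
Tile 6: (1,1)->(1,2) = 1
Tile 8: (1,2)->(2,1) = 2
Tile 4: (2,0)->(1,0) = 1
Tile 3: (2,1)->(0,2) = 3
Tile 5: (2,2)->(1,1) = 2
Sum: 1 + 1 + 4 + 1 + 2 + 1 + 3 + 2 = 15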